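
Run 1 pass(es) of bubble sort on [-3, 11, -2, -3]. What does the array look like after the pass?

After pass 1: [-3, -2, -3, 11] (2 swaps)
Total swaps: 2


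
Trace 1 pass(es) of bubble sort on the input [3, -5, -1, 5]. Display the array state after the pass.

After pass 1: [-5, -1, 3, 5] (2 swaps)
Total swaps: 2


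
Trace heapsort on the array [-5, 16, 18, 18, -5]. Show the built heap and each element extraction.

Build heap: [18, 16, 18, -5, -5]
Extract 18: [18, 16, -5, -5, 18]
Extract 18: [16, -5, -5, 18, 18]
Extract 16: [-5, -5, 16, 18, 18]
Extract -5: [-5, -5, 16, 18, 18]


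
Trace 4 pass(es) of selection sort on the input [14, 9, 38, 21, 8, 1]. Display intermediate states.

Pass 1: Select minimum 1 at index 5, swap -> [1, 9, 38, 21, 8, 14]
Pass 2: Select minimum 8 at index 4, swap -> [1, 8, 38, 21, 9, 14]
Pass 3: Select minimum 9 at index 4, swap -> [1, 8, 9, 21, 38, 14]
Pass 4: Select minimum 14 at index 5, swap -> [1, 8, 9, 14, 38, 21]


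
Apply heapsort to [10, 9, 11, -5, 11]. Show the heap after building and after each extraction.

Build heap: [11, 10, 11, -5, 9]
Extract 11: [11, 10, 9, -5, 11]
Extract 11: [10, -5, 9, 11, 11]
Extract 10: [9, -5, 10, 11, 11]
Extract 9: [-5, 9, 10, 11, 11]


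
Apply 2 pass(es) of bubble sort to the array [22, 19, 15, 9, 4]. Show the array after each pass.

After pass 1: [19, 15, 9, 4, 22] (4 swaps)
After pass 2: [15, 9, 4, 19, 22] (3 swaps)
Total swaps: 7


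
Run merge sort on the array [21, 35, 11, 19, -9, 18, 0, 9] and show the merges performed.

Divide and conquer:
  Merge [21] + [35] -> [21, 35]
  Merge [11] + [19] -> [11, 19]
  Merge [21, 35] + [11, 19] -> [11, 19, 21, 35]
  Merge [-9] + [18] -> [-9, 18]
  Merge [0] + [9] -> [0, 9]
  Merge [-9, 18] + [0, 9] -> [-9, 0, 9, 18]
  Merge [11, 19, 21, 35] + [-9, 0, 9, 18] -> [-9, 0, 9, 11, 18, 19, 21, 35]


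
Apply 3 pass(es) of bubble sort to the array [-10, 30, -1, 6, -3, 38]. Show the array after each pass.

After pass 1: [-10, -1, 6, -3, 30, 38] (3 swaps)
After pass 2: [-10, -1, -3, 6, 30, 38] (1 swaps)
After pass 3: [-10, -3, -1, 6, 30, 38] (1 swaps)
Total swaps: 5


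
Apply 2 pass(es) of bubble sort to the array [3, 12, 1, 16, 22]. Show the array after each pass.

After pass 1: [3, 1, 12, 16, 22] (1 swaps)
After pass 2: [1, 3, 12, 16, 22] (1 swaps)
Total swaps: 2


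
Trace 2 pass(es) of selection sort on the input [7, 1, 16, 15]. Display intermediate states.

Pass 1: Select minimum 1 at index 1, swap -> [1, 7, 16, 15]
Pass 2: Select minimum 7 at index 1, swap -> [1, 7, 16, 15]


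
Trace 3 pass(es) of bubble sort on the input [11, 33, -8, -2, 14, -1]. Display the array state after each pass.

After pass 1: [11, -8, -2, 14, -1, 33] (4 swaps)
After pass 2: [-8, -2, 11, -1, 14, 33] (3 swaps)
After pass 3: [-8, -2, -1, 11, 14, 33] (1 swaps)
Total swaps: 8


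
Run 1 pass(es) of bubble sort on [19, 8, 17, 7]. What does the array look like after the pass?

After pass 1: [8, 17, 7, 19] (3 swaps)
Total swaps: 3


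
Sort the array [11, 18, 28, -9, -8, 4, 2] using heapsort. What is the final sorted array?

Build heap: [28, 18, 11, -9, -8, 4, 2]
Extract 28: [18, 2, 11, -9, -8, 4, 28]
Extract 18: [11, 2, 4, -9, -8, 18, 28]
Extract 11: [4, 2, -8, -9, 11, 18, 28]
Extract 4: [2, -9, -8, 4, 11, 18, 28]
Extract 2: [-8, -9, 2, 4, 11, 18, 28]
Extract -8: [-9, -8, 2, 4, 11, 18, 28]


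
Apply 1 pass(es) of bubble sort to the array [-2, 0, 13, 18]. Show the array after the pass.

After pass 1: [-2, 0, 13, 18] (0 swaps)
Total swaps: 0


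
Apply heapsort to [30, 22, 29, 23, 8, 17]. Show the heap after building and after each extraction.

Build heap: [30, 23, 29, 22, 8, 17]
Extract 30: [29, 23, 17, 22, 8, 30]
Extract 29: [23, 22, 17, 8, 29, 30]
Extract 23: [22, 8, 17, 23, 29, 30]
Extract 22: [17, 8, 22, 23, 29, 30]
Extract 17: [8, 17, 22, 23, 29, 30]


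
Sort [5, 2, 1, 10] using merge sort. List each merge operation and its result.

Divide and conquer:
  Merge [5] + [2] -> [2, 5]
  Merge [1] + [10] -> [1, 10]
  Merge [2, 5] + [1, 10] -> [1, 2, 5, 10]


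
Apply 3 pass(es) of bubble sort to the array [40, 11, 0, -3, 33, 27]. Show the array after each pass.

After pass 1: [11, 0, -3, 33, 27, 40] (5 swaps)
After pass 2: [0, -3, 11, 27, 33, 40] (3 swaps)
After pass 3: [-3, 0, 11, 27, 33, 40] (1 swaps)
Total swaps: 9


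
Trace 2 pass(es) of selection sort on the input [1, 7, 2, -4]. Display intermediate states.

Pass 1: Select minimum -4 at index 3, swap -> [-4, 7, 2, 1]
Pass 2: Select minimum 1 at index 3, swap -> [-4, 1, 2, 7]


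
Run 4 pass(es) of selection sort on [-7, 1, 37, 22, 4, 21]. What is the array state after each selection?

Pass 1: Select minimum -7 at index 0, swap -> [-7, 1, 37, 22, 4, 21]
Pass 2: Select minimum 1 at index 1, swap -> [-7, 1, 37, 22, 4, 21]
Pass 3: Select minimum 4 at index 4, swap -> [-7, 1, 4, 22, 37, 21]
Pass 4: Select minimum 21 at index 5, swap -> [-7, 1, 4, 21, 37, 22]


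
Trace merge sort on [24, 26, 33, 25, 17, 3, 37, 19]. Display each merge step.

Divide and conquer:
  Merge [24] + [26] -> [24, 26]
  Merge [33] + [25] -> [25, 33]
  Merge [24, 26] + [25, 33] -> [24, 25, 26, 33]
  Merge [17] + [3] -> [3, 17]
  Merge [37] + [19] -> [19, 37]
  Merge [3, 17] + [19, 37] -> [3, 17, 19, 37]
  Merge [24, 25, 26, 33] + [3, 17, 19, 37] -> [3, 17, 19, 24, 25, 26, 33, 37]


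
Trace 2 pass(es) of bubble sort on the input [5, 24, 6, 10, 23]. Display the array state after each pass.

After pass 1: [5, 6, 10, 23, 24] (3 swaps)
After pass 2: [5, 6, 10, 23, 24] (0 swaps)
Total swaps: 3


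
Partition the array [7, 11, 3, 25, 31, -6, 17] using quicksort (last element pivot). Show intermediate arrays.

Partition 1: pivot=17 at index 4 -> [7, 11, 3, -6, 17, 25, 31]
Partition 2: pivot=-6 at index 0 -> [-6, 11, 3, 7, 17, 25, 31]
Partition 3: pivot=7 at index 2 -> [-6, 3, 7, 11, 17, 25, 31]
Partition 4: pivot=31 at index 6 -> [-6, 3, 7, 11, 17, 25, 31]


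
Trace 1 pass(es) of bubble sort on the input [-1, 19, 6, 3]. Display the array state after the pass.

After pass 1: [-1, 6, 3, 19] (2 swaps)
Total swaps: 2


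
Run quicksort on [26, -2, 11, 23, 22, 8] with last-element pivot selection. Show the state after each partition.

Partition 1: pivot=8 at index 1 -> [-2, 8, 11, 23, 22, 26]
Partition 2: pivot=26 at index 5 -> [-2, 8, 11, 23, 22, 26]
Partition 3: pivot=22 at index 3 -> [-2, 8, 11, 22, 23, 26]


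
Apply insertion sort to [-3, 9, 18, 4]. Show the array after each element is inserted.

First element -3 is already 'sorted'
Insert 9: shifted 0 elements -> [-3, 9, 18, 4]
Insert 18: shifted 0 elements -> [-3, 9, 18, 4]
Insert 4: shifted 2 elements -> [-3, 4, 9, 18]


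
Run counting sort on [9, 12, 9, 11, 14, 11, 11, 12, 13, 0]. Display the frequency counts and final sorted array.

Count array: [1, 0, 0, 0, 0, 0, 0, 0, 0, 2, 0, 3, 2, 1, 1]
(count[i] = number of elements equal to i)
Cumulative count: [1, 1, 1, 1, 1, 1, 1, 1, 1, 3, 3, 6, 8, 9, 10]
Sorted: [0, 9, 9, 11, 11, 11, 12, 12, 13, 14]


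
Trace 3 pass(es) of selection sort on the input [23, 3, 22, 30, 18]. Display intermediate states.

Pass 1: Select minimum 3 at index 1, swap -> [3, 23, 22, 30, 18]
Pass 2: Select minimum 18 at index 4, swap -> [3, 18, 22, 30, 23]
Pass 3: Select minimum 22 at index 2, swap -> [3, 18, 22, 30, 23]


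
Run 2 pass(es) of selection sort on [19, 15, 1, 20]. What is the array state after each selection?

Pass 1: Select minimum 1 at index 2, swap -> [1, 15, 19, 20]
Pass 2: Select minimum 15 at index 1, swap -> [1, 15, 19, 20]


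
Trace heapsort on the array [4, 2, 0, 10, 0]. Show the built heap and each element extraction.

Build heap: [10, 4, 0, 2, 0]
Extract 10: [4, 2, 0, 0, 10]
Extract 4: [2, 0, 0, 4, 10]
Extract 2: [0, 0, 2, 4, 10]
Extract 0: [0, 0, 2, 4, 10]


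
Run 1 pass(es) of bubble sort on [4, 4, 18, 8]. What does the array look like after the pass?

After pass 1: [4, 4, 8, 18] (1 swaps)
Total swaps: 1


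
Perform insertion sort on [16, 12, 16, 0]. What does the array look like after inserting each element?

First element 16 is already 'sorted'
Insert 12: shifted 1 elements -> [12, 16, 16, 0]
Insert 16: shifted 0 elements -> [12, 16, 16, 0]
Insert 0: shifted 3 elements -> [0, 12, 16, 16]


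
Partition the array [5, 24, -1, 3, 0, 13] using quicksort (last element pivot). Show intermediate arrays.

Partition 1: pivot=13 at index 4 -> [5, -1, 3, 0, 13, 24]
Partition 2: pivot=0 at index 1 -> [-1, 0, 3, 5, 13, 24]
Partition 3: pivot=5 at index 3 -> [-1, 0, 3, 5, 13, 24]


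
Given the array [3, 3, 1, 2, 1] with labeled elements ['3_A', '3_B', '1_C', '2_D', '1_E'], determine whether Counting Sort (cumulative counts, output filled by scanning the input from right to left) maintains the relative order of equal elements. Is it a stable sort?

Trace Counting Sort on the labeled array (the key is the number; the letter only tracks identity):
  Counts for values 0..3: [0, 2, 1, 2]
  Cumulative counts: [0, 2, 3, 5]
  Scan right to left: place 1_E at output index 1
  Scan right to left: place 2_D at output index 2
  Scan right to left: place 1_C at output index 0
  Scan right to left: place 3_B at output index 4
  Scan right to left: place 3_A at output index 3
  Output: [1_C, 1_E, 2_D, 3_A, 3_B]
Equal keys:
  value 1: originally 1_C, 1_E; after sorting 1_C, 1_E -> order preserved
  value 3: originally 3_A, 3_B; after sorting 3_A, 3_B -> order preserved
All equal keys kept their original relative order. Counting Sort is stable: scanning the input right to left with decreasing cumulative counts places later duplicates at later output positions.
Answer: Stable


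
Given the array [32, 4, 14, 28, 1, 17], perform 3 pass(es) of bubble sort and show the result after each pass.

After pass 1: [4, 14, 28, 1, 17, 32] (5 swaps)
After pass 2: [4, 14, 1, 17, 28, 32] (2 swaps)
After pass 3: [4, 1, 14, 17, 28, 32] (1 swaps)
Total swaps: 8


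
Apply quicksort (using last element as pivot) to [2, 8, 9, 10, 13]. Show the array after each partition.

Partition 1: pivot=13 at index 4 -> [2, 8, 9, 10, 13]
Partition 2: pivot=10 at index 3 -> [2, 8, 9, 10, 13]
Partition 3: pivot=9 at index 2 -> [2, 8, 9, 10, 13]
Partition 4: pivot=8 at index 1 -> [2, 8, 9, 10, 13]


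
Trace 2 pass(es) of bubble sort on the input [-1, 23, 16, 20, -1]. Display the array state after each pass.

After pass 1: [-1, 16, 20, -1, 23] (3 swaps)
After pass 2: [-1, 16, -1, 20, 23] (1 swaps)
Total swaps: 4


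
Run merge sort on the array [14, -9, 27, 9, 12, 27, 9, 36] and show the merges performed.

Divide and conquer:
  Merge [14] + [-9] -> [-9, 14]
  Merge [27] + [9] -> [9, 27]
  Merge [-9, 14] + [9, 27] -> [-9, 9, 14, 27]
  Merge [12] + [27] -> [12, 27]
  Merge [9] + [36] -> [9, 36]
  Merge [12, 27] + [9, 36] -> [9, 12, 27, 36]
  Merge [-9, 9, 14, 27] + [9, 12, 27, 36] -> [-9, 9, 9, 12, 14, 27, 27, 36]


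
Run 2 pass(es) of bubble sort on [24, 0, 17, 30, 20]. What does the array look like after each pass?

After pass 1: [0, 17, 24, 20, 30] (3 swaps)
After pass 2: [0, 17, 20, 24, 30] (1 swaps)
Total swaps: 4


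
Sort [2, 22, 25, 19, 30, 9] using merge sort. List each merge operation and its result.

Divide and conquer:
  Merge [22] + [25] -> [22, 25]
  Merge [2] + [22, 25] -> [2, 22, 25]
  Merge [30] + [9] -> [9, 30]
  Merge [19] + [9, 30] -> [9, 19, 30]
  Merge [2, 22, 25] + [9, 19, 30] -> [2, 9, 19, 22, 25, 30]


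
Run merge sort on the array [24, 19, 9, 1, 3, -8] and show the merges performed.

Divide and conquer:
  Merge [19] + [9] -> [9, 19]
  Merge [24] + [9, 19] -> [9, 19, 24]
  Merge [3] + [-8] -> [-8, 3]
  Merge [1] + [-8, 3] -> [-8, 1, 3]
  Merge [9, 19, 24] + [-8, 1, 3] -> [-8, 1, 3, 9, 19, 24]


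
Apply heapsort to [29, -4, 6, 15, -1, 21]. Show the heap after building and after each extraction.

Build heap: [29, 15, 21, -4, -1, 6]
Extract 29: [21, 15, 6, -4, -1, 29]
Extract 21: [15, -1, 6, -4, 21, 29]
Extract 15: [6, -1, -4, 15, 21, 29]
Extract 6: [-1, -4, 6, 15, 21, 29]
Extract -1: [-4, -1, 6, 15, 21, 29]


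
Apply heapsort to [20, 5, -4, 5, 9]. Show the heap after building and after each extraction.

Build heap: [20, 9, -4, 5, 5]
Extract 20: [9, 5, -4, 5, 20]
Extract 9: [5, 5, -4, 9, 20]
Extract 5: [5, -4, 5, 9, 20]
Extract 5: [-4, 5, 5, 9, 20]


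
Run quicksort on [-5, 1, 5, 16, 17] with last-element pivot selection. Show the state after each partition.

Partition 1: pivot=17 at index 4 -> [-5, 1, 5, 16, 17]
Partition 2: pivot=16 at index 3 -> [-5, 1, 5, 16, 17]
Partition 3: pivot=5 at index 2 -> [-5, 1, 5, 16, 17]
Partition 4: pivot=1 at index 1 -> [-5, 1, 5, 16, 17]


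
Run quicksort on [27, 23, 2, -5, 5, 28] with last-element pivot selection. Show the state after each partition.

Partition 1: pivot=28 at index 5 -> [27, 23, 2, -5, 5, 28]
Partition 2: pivot=5 at index 2 -> [2, -5, 5, 23, 27, 28]
Partition 3: pivot=-5 at index 0 -> [-5, 2, 5, 23, 27, 28]
Partition 4: pivot=27 at index 4 -> [-5, 2, 5, 23, 27, 28]


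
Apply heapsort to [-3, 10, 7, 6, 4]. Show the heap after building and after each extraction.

Build heap: [10, 6, 7, -3, 4]
Extract 10: [7, 6, 4, -3, 10]
Extract 7: [6, -3, 4, 7, 10]
Extract 6: [4, -3, 6, 7, 10]
Extract 4: [-3, 4, 6, 7, 10]


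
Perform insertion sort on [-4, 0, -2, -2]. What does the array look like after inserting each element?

First element -4 is already 'sorted'
Insert 0: shifted 0 elements -> [-4, 0, -2, -2]
Insert -2: shifted 1 elements -> [-4, -2, 0, -2]
Insert -2: shifted 1 elements -> [-4, -2, -2, 0]


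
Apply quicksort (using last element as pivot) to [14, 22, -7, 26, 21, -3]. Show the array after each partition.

Partition 1: pivot=-3 at index 1 -> [-7, -3, 14, 26, 21, 22]
Partition 2: pivot=22 at index 4 -> [-7, -3, 14, 21, 22, 26]
Partition 3: pivot=21 at index 3 -> [-7, -3, 14, 21, 22, 26]


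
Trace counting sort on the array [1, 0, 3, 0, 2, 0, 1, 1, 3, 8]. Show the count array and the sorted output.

Count array: [3, 3, 1, 2, 0, 0, 0, 0, 1]
(count[i] = number of elements equal to i)
Cumulative count: [3, 6, 7, 9, 9, 9, 9, 9, 10]
Sorted: [0, 0, 0, 1, 1, 1, 2, 3, 3, 8]


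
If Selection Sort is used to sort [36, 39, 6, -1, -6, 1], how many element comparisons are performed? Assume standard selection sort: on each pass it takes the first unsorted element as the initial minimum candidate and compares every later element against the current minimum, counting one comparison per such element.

Pass 1: scan indices 1..5 for the minimum = 5 comparison(s); min is -6, place at index 0 -> [-6, 39, 6, -1, 36, 1]
Pass 2: scan indices 2..5 for the minimum = 4 comparison(s); min is -1, place at index 1 -> [-6, -1, 6, 39, 36, 1]
Pass 3: scan indices 3..5 for the minimum = 3 comparison(s); min is 1, place at index 2 -> [-6, -1, 1, 39, 36, 6]
Pass 4: scan indices 4..5 for the minimum = 2 comparison(s); min is 6, place at index 3 -> [-6, -1, 1, 6, 36, 39]
Pass 5: scan indices 5..5 for the minimum = 1 comparison(s); min is 36, place at index 4 -> [-6, -1, 1, 6, 36, 39]
Selection sort always scans the whole unsorted suffix, so the count is (n-1) + (n-2) + ... + 1 = n(n-1)/2 = 6*5/2 = 15 regardless of the input order.
Total comparisons: 5 + 4 + 3 + 2 + 1 = 15


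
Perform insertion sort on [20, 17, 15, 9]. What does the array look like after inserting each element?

First element 20 is already 'sorted'
Insert 17: shifted 1 elements -> [17, 20, 15, 9]
Insert 15: shifted 2 elements -> [15, 17, 20, 9]
Insert 9: shifted 3 elements -> [9, 15, 17, 20]


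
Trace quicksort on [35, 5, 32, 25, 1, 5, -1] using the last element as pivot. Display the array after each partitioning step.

Partition 1: pivot=-1 at index 0 -> [-1, 5, 32, 25, 1, 5, 35]
Partition 2: pivot=35 at index 6 -> [-1, 5, 32, 25, 1, 5, 35]
Partition 3: pivot=5 at index 3 -> [-1, 5, 1, 5, 32, 25, 35]
Partition 4: pivot=1 at index 1 -> [-1, 1, 5, 5, 32, 25, 35]
Partition 5: pivot=25 at index 4 -> [-1, 1, 5, 5, 25, 32, 35]


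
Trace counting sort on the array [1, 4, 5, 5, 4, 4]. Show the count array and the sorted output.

Count array: [0, 1, 0, 0, 3, 2]
(count[i] = number of elements equal to i)
Cumulative count: [0, 1, 1, 1, 4, 6]
Sorted: [1, 4, 4, 4, 5, 5]


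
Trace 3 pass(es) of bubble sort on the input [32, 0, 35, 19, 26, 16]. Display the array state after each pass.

After pass 1: [0, 32, 19, 26, 16, 35] (4 swaps)
After pass 2: [0, 19, 26, 16, 32, 35] (3 swaps)
After pass 3: [0, 19, 16, 26, 32, 35] (1 swaps)
Total swaps: 8


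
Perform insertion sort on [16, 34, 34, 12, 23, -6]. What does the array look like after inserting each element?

First element 16 is already 'sorted'
Insert 34: shifted 0 elements -> [16, 34, 34, 12, 23, -6]
Insert 34: shifted 0 elements -> [16, 34, 34, 12, 23, -6]
Insert 12: shifted 3 elements -> [12, 16, 34, 34, 23, -6]
Insert 23: shifted 2 elements -> [12, 16, 23, 34, 34, -6]
Insert -6: shifted 5 elements -> [-6, 12, 16, 23, 34, 34]


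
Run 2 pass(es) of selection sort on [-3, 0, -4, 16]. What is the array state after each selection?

Pass 1: Select minimum -4 at index 2, swap -> [-4, 0, -3, 16]
Pass 2: Select minimum -3 at index 2, swap -> [-4, -3, 0, 16]


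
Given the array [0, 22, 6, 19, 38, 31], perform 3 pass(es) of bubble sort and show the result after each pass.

After pass 1: [0, 6, 19, 22, 31, 38] (3 swaps)
After pass 2: [0, 6, 19, 22, 31, 38] (0 swaps)
After pass 3: [0, 6, 19, 22, 31, 38] (0 swaps)
Total swaps: 3


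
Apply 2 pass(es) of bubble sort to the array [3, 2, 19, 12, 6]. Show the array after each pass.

After pass 1: [2, 3, 12, 6, 19] (3 swaps)
After pass 2: [2, 3, 6, 12, 19] (1 swaps)
Total swaps: 4


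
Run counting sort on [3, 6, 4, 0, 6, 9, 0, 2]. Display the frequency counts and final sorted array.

Count array: [2, 0, 1, 1, 1, 0, 2, 0, 0, 1]
(count[i] = number of elements equal to i)
Cumulative count: [2, 2, 3, 4, 5, 5, 7, 7, 7, 8]
Sorted: [0, 0, 2, 3, 4, 6, 6, 9]


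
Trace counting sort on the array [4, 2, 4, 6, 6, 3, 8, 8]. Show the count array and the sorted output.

Count array: [0, 0, 1, 1, 2, 0, 2, 0, 2]
(count[i] = number of elements equal to i)
Cumulative count: [0, 0, 1, 2, 4, 4, 6, 6, 8]
Sorted: [2, 3, 4, 4, 6, 6, 8, 8]


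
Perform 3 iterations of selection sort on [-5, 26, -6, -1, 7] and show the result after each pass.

Pass 1: Select minimum -6 at index 2, swap -> [-6, 26, -5, -1, 7]
Pass 2: Select minimum -5 at index 2, swap -> [-6, -5, 26, -1, 7]
Pass 3: Select minimum -1 at index 3, swap -> [-6, -5, -1, 26, 7]


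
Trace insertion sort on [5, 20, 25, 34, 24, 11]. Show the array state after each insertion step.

First element 5 is already 'sorted'
Insert 20: shifted 0 elements -> [5, 20, 25, 34, 24, 11]
Insert 25: shifted 0 elements -> [5, 20, 25, 34, 24, 11]
Insert 34: shifted 0 elements -> [5, 20, 25, 34, 24, 11]
Insert 24: shifted 2 elements -> [5, 20, 24, 25, 34, 11]
Insert 11: shifted 4 elements -> [5, 11, 20, 24, 25, 34]


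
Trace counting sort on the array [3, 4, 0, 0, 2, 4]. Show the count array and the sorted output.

Count array: [2, 0, 1, 1, 2]
(count[i] = number of elements equal to i)
Cumulative count: [2, 2, 3, 4, 6]
Sorted: [0, 0, 2, 3, 4, 4]


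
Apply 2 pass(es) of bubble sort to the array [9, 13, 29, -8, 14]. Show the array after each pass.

After pass 1: [9, 13, -8, 14, 29] (2 swaps)
After pass 2: [9, -8, 13, 14, 29] (1 swaps)
Total swaps: 3


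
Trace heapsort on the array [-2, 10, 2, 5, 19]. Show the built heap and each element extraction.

Build heap: [19, 10, 2, 5, -2]
Extract 19: [10, 5, 2, -2, 19]
Extract 10: [5, -2, 2, 10, 19]
Extract 5: [2, -2, 5, 10, 19]
Extract 2: [-2, 2, 5, 10, 19]


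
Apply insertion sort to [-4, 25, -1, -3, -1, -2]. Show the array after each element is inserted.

First element -4 is already 'sorted'
Insert 25: shifted 0 elements -> [-4, 25, -1, -3, -1, -2]
Insert -1: shifted 1 elements -> [-4, -1, 25, -3, -1, -2]
Insert -3: shifted 2 elements -> [-4, -3, -1, 25, -1, -2]
Insert -1: shifted 1 elements -> [-4, -3, -1, -1, 25, -2]
Insert -2: shifted 3 elements -> [-4, -3, -2, -1, -1, 25]


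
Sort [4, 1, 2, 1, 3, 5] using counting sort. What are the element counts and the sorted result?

Count array: [0, 2, 1, 1, 1, 1]
(count[i] = number of elements equal to i)
Cumulative count: [0, 2, 3, 4, 5, 6]
Sorted: [1, 1, 2, 3, 4, 5]


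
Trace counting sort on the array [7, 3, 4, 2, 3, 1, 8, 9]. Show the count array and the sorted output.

Count array: [0, 1, 1, 2, 1, 0, 0, 1, 1, 1]
(count[i] = number of elements equal to i)
Cumulative count: [0, 1, 2, 4, 5, 5, 5, 6, 7, 8]
Sorted: [1, 2, 3, 3, 4, 7, 8, 9]


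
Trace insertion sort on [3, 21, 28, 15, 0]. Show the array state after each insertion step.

First element 3 is already 'sorted'
Insert 21: shifted 0 elements -> [3, 21, 28, 15, 0]
Insert 28: shifted 0 elements -> [3, 21, 28, 15, 0]
Insert 15: shifted 2 elements -> [3, 15, 21, 28, 0]
Insert 0: shifted 4 elements -> [0, 3, 15, 21, 28]


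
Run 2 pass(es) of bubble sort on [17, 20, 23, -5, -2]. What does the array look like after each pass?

After pass 1: [17, 20, -5, -2, 23] (2 swaps)
After pass 2: [17, -5, -2, 20, 23] (2 swaps)
Total swaps: 4


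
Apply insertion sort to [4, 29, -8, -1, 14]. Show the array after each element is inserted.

First element 4 is already 'sorted'
Insert 29: shifted 0 elements -> [4, 29, -8, -1, 14]
Insert -8: shifted 2 elements -> [-8, 4, 29, -1, 14]
Insert -1: shifted 2 elements -> [-8, -1, 4, 29, 14]
Insert 14: shifted 1 elements -> [-8, -1, 4, 14, 29]


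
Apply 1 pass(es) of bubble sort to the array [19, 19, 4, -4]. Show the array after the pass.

After pass 1: [19, 4, -4, 19] (2 swaps)
Total swaps: 2


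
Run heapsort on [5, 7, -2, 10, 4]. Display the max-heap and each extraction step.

Build heap: [10, 7, -2, 5, 4]
Extract 10: [7, 5, -2, 4, 10]
Extract 7: [5, 4, -2, 7, 10]
Extract 5: [4, -2, 5, 7, 10]
Extract 4: [-2, 4, 5, 7, 10]


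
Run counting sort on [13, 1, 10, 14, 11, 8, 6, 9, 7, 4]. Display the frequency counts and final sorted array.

Count array: [0, 1, 0, 0, 1, 0, 1, 1, 1, 1, 1, 1, 0, 1, 1]
(count[i] = number of elements equal to i)
Cumulative count: [0, 1, 1, 1, 2, 2, 3, 4, 5, 6, 7, 8, 8, 9, 10]
Sorted: [1, 4, 6, 7, 8, 9, 10, 11, 13, 14]


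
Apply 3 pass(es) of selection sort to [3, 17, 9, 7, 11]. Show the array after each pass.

Pass 1: Select minimum 3 at index 0, swap -> [3, 17, 9, 7, 11]
Pass 2: Select minimum 7 at index 3, swap -> [3, 7, 9, 17, 11]
Pass 3: Select minimum 9 at index 2, swap -> [3, 7, 9, 17, 11]


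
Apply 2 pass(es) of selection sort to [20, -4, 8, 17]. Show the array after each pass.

Pass 1: Select minimum -4 at index 1, swap -> [-4, 20, 8, 17]
Pass 2: Select minimum 8 at index 2, swap -> [-4, 8, 20, 17]


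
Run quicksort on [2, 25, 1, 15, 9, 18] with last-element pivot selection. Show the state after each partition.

Partition 1: pivot=18 at index 4 -> [2, 1, 15, 9, 18, 25]
Partition 2: pivot=9 at index 2 -> [2, 1, 9, 15, 18, 25]
Partition 3: pivot=1 at index 0 -> [1, 2, 9, 15, 18, 25]


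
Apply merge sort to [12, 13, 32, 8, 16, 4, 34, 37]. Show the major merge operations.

Divide and conquer:
  Merge [12] + [13] -> [12, 13]
  Merge [32] + [8] -> [8, 32]
  Merge [12, 13] + [8, 32] -> [8, 12, 13, 32]
  Merge [16] + [4] -> [4, 16]
  Merge [34] + [37] -> [34, 37]
  Merge [4, 16] + [34, 37] -> [4, 16, 34, 37]
  Merge [8, 12, 13, 32] + [4, 16, 34, 37] -> [4, 8, 12, 13, 16, 32, 34, 37]


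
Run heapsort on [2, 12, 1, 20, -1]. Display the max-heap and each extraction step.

Build heap: [20, 12, 1, 2, -1]
Extract 20: [12, 2, 1, -1, 20]
Extract 12: [2, -1, 1, 12, 20]
Extract 2: [1, -1, 2, 12, 20]
Extract 1: [-1, 1, 2, 12, 20]


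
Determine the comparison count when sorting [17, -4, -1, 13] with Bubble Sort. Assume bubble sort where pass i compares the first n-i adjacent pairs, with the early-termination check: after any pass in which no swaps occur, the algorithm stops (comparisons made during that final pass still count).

Pass 1: compare adjacent pairs (0,1)..(2,3) = 3 comparison(s), 3 swap(s) -> [-4, -1, 13, 17]
Pass 2: compare adjacent pairs (0,1)..(1,2) = 2 comparison(s), 0 swap(s) -> [-4, -1, 13, 17]
No swaps in this pass, so bubble sort stops here.
Total comparisons: 3 + 2 = 5


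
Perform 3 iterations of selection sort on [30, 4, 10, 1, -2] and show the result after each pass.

Pass 1: Select minimum -2 at index 4, swap -> [-2, 4, 10, 1, 30]
Pass 2: Select minimum 1 at index 3, swap -> [-2, 1, 10, 4, 30]
Pass 3: Select minimum 4 at index 3, swap -> [-2, 1, 4, 10, 30]


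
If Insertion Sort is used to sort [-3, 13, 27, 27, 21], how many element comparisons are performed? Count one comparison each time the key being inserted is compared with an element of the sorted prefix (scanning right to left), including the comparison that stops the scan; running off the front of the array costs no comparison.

Insert 13: -3 <= 13 (stop) = 1 comparison(s) -> [-3, 13, 27, 27, 21]
Insert 27: 13 <= 27 (stop) = 1 comparison(s) -> [-3, 13, 27, 27, 21]
Insert 27: 27 <= 27 (stop) = 1 comparison(s) -> [-3, 13, 27, 27, 21]
Insert 21: 27 > 21 (shift), 27 > 21 (shift), 13 <= 21 (stop) = 3 comparison(s) -> [-3, 13, 21, 27, 27]
Total comparisons: 1 + 1 + 1 + 3 = 6


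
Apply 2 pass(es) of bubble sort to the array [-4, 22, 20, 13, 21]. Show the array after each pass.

After pass 1: [-4, 20, 13, 21, 22] (3 swaps)
After pass 2: [-4, 13, 20, 21, 22] (1 swaps)
Total swaps: 4


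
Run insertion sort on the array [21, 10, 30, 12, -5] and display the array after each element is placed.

First element 21 is already 'sorted'
Insert 10: shifted 1 elements -> [10, 21, 30, 12, -5]
Insert 30: shifted 0 elements -> [10, 21, 30, 12, -5]
Insert 12: shifted 2 elements -> [10, 12, 21, 30, -5]
Insert -5: shifted 4 elements -> [-5, 10, 12, 21, 30]


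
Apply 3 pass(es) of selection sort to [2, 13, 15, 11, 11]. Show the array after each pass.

Pass 1: Select minimum 2 at index 0, swap -> [2, 13, 15, 11, 11]
Pass 2: Select minimum 11 at index 3, swap -> [2, 11, 15, 13, 11]
Pass 3: Select minimum 11 at index 4, swap -> [2, 11, 11, 13, 15]


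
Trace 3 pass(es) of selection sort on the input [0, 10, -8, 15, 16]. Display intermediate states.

Pass 1: Select minimum -8 at index 2, swap -> [-8, 10, 0, 15, 16]
Pass 2: Select minimum 0 at index 2, swap -> [-8, 0, 10, 15, 16]
Pass 3: Select minimum 10 at index 2, swap -> [-8, 0, 10, 15, 16]


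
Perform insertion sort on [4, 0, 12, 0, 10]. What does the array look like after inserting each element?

First element 4 is already 'sorted'
Insert 0: shifted 1 elements -> [0, 4, 12, 0, 10]
Insert 12: shifted 0 elements -> [0, 4, 12, 0, 10]
Insert 0: shifted 2 elements -> [0, 0, 4, 12, 10]
Insert 10: shifted 1 elements -> [0, 0, 4, 10, 12]


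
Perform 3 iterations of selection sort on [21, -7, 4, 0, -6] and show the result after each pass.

Pass 1: Select minimum -7 at index 1, swap -> [-7, 21, 4, 0, -6]
Pass 2: Select minimum -6 at index 4, swap -> [-7, -6, 4, 0, 21]
Pass 3: Select minimum 0 at index 3, swap -> [-7, -6, 0, 4, 21]


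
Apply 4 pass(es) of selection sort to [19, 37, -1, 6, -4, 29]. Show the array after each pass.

Pass 1: Select minimum -4 at index 4, swap -> [-4, 37, -1, 6, 19, 29]
Pass 2: Select minimum -1 at index 2, swap -> [-4, -1, 37, 6, 19, 29]
Pass 3: Select minimum 6 at index 3, swap -> [-4, -1, 6, 37, 19, 29]
Pass 4: Select minimum 19 at index 4, swap -> [-4, -1, 6, 19, 37, 29]


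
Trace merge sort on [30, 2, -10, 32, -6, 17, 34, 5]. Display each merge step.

Divide and conquer:
  Merge [30] + [2] -> [2, 30]
  Merge [-10] + [32] -> [-10, 32]
  Merge [2, 30] + [-10, 32] -> [-10, 2, 30, 32]
  Merge [-6] + [17] -> [-6, 17]
  Merge [34] + [5] -> [5, 34]
  Merge [-6, 17] + [5, 34] -> [-6, 5, 17, 34]
  Merge [-10, 2, 30, 32] + [-6, 5, 17, 34] -> [-10, -6, 2, 5, 17, 30, 32, 34]


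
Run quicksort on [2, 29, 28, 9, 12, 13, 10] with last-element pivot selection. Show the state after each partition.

Partition 1: pivot=10 at index 2 -> [2, 9, 10, 29, 12, 13, 28]
Partition 2: pivot=9 at index 1 -> [2, 9, 10, 29, 12, 13, 28]
Partition 3: pivot=28 at index 5 -> [2, 9, 10, 12, 13, 28, 29]
Partition 4: pivot=13 at index 4 -> [2, 9, 10, 12, 13, 28, 29]


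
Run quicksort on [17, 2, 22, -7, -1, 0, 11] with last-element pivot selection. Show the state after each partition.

Partition 1: pivot=11 at index 4 -> [2, -7, -1, 0, 11, 17, 22]
Partition 2: pivot=0 at index 2 -> [-7, -1, 0, 2, 11, 17, 22]
Partition 3: pivot=-1 at index 1 -> [-7, -1, 0, 2, 11, 17, 22]
Partition 4: pivot=22 at index 6 -> [-7, -1, 0, 2, 11, 17, 22]


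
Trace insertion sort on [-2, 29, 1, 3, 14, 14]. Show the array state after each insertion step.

First element -2 is already 'sorted'
Insert 29: shifted 0 elements -> [-2, 29, 1, 3, 14, 14]
Insert 1: shifted 1 elements -> [-2, 1, 29, 3, 14, 14]
Insert 3: shifted 1 elements -> [-2, 1, 3, 29, 14, 14]
Insert 14: shifted 1 elements -> [-2, 1, 3, 14, 29, 14]
Insert 14: shifted 1 elements -> [-2, 1, 3, 14, 14, 29]


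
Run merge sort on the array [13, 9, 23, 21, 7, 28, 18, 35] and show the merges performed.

Divide and conquer:
  Merge [13] + [9] -> [9, 13]
  Merge [23] + [21] -> [21, 23]
  Merge [9, 13] + [21, 23] -> [9, 13, 21, 23]
  Merge [7] + [28] -> [7, 28]
  Merge [18] + [35] -> [18, 35]
  Merge [7, 28] + [18, 35] -> [7, 18, 28, 35]
  Merge [9, 13, 21, 23] + [7, 18, 28, 35] -> [7, 9, 13, 18, 21, 23, 28, 35]


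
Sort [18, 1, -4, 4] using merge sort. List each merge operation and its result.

Divide and conquer:
  Merge [18] + [1] -> [1, 18]
  Merge [-4] + [4] -> [-4, 4]
  Merge [1, 18] + [-4, 4] -> [-4, 1, 4, 18]


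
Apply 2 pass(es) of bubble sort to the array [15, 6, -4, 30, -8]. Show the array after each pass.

After pass 1: [6, -4, 15, -8, 30] (3 swaps)
After pass 2: [-4, 6, -8, 15, 30] (2 swaps)
Total swaps: 5


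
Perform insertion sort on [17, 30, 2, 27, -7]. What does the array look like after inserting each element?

First element 17 is already 'sorted'
Insert 30: shifted 0 elements -> [17, 30, 2, 27, -7]
Insert 2: shifted 2 elements -> [2, 17, 30, 27, -7]
Insert 27: shifted 1 elements -> [2, 17, 27, 30, -7]
Insert -7: shifted 4 elements -> [-7, 2, 17, 27, 30]


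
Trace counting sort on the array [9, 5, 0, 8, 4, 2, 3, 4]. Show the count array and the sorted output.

Count array: [1, 0, 1, 1, 2, 1, 0, 0, 1, 1]
(count[i] = number of elements equal to i)
Cumulative count: [1, 1, 2, 3, 5, 6, 6, 6, 7, 8]
Sorted: [0, 2, 3, 4, 4, 5, 8, 9]


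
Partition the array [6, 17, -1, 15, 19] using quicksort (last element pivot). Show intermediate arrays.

Partition 1: pivot=19 at index 4 -> [6, 17, -1, 15, 19]
Partition 2: pivot=15 at index 2 -> [6, -1, 15, 17, 19]
Partition 3: pivot=-1 at index 0 -> [-1, 6, 15, 17, 19]


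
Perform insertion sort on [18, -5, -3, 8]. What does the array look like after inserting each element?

First element 18 is already 'sorted'
Insert -5: shifted 1 elements -> [-5, 18, -3, 8]
Insert -3: shifted 1 elements -> [-5, -3, 18, 8]
Insert 8: shifted 1 elements -> [-5, -3, 8, 18]


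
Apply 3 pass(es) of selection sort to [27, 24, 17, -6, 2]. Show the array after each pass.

Pass 1: Select minimum -6 at index 3, swap -> [-6, 24, 17, 27, 2]
Pass 2: Select minimum 2 at index 4, swap -> [-6, 2, 17, 27, 24]
Pass 3: Select minimum 17 at index 2, swap -> [-6, 2, 17, 27, 24]


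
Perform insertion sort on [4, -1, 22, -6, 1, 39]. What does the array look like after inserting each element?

First element 4 is already 'sorted'
Insert -1: shifted 1 elements -> [-1, 4, 22, -6, 1, 39]
Insert 22: shifted 0 elements -> [-1, 4, 22, -6, 1, 39]
Insert -6: shifted 3 elements -> [-6, -1, 4, 22, 1, 39]
Insert 1: shifted 2 elements -> [-6, -1, 1, 4, 22, 39]
Insert 39: shifted 0 elements -> [-6, -1, 1, 4, 22, 39]


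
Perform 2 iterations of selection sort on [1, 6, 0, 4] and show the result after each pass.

Pass 1: Select minimum 0 at index 2, swap -> [0, 6, 1, 4]
Pass 2: Select minimum 1 at index 2, swap -> [0, 1, 6, 4]


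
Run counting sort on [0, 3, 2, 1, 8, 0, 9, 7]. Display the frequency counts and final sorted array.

Count array: [2, 1, 1, 1, 0, 0, 0, 1, 1, 1]
(count[i] = number of elements equal to i)
Cumulative count: [2, 3, 4, 5, 5, 5, 5, 6, 7, 8]
Sorted: [0, 0, 1, 2, 3, 7, 8, 9]


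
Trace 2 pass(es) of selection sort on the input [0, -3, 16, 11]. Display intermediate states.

Pass 1: Select minimum -3 at index 1, swap -> [-3, 0, 16, 11]
Pass 2: Select minimum 0 at index 1, swap -> [-3, 0, 16, 11]


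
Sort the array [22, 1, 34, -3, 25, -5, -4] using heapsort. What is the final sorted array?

Build heap: [34, 25, 22, -3, 1, -5, -4]
Extract 34: [25, 1, 22, -3, -4, -5, 34]
Extract 25: [22, 1, -5, -3, -4, 25, 34]
Extract 22: [1, -3, -5, -4, 22, 25, 34]
Extract 1: [-3, -4, -5, 1, 22, 25, 34]
Extract -3: [-4, -5, -3, 1, 22, 25, 34]
Extract -4: [-5, -4, -3, 1, 22, 25, 34]


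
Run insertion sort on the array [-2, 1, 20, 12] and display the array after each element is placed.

First element -2 is already 'sorted'
Insert 1: shifted 0 elements -> [-2, 1, 20, 12]
Insert 20: shifted 0 elements -> [-2, 1, 20, 12]
Insert 12: shifted 1 elements -> [-2, 1, 12, 20]


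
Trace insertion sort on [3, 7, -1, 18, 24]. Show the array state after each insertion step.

First element 3 is already 'sorted'
Insert 7: shifted 0 elements -> [3, 7, -1, 18, 24]
Insert -1: shifted 2 elements -> [-1, 3, 7, 18, 24]
Insert 18: shifted 0 elements -> [-1, 3, 7, 18, 24]
Insert 24: shifted 0 elements -> [-1, 3, 7, 18, 24]


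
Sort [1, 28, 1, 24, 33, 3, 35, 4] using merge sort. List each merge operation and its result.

Divide and conquer:
  Merge [1] + [28] -> [1, 28]
  Merge [1] + [24] -> [1, 24]
  Merge [1, 28] + [1, 24] -> [1, 1, 24, 28]
  Merge [33] + [3] -> [3, 33]
  Merge [35] + [4] -> [4, 35]
  Merge [3, 33] + [4, 35] -> [3, 4, 33, 35]
  Merge [1, 1, 24, 28] + [3, 4, 33, 35] -> [1, 1, 3, 4, 24, 28, 33, 35]


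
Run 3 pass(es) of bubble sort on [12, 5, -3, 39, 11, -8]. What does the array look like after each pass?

After pass 1: [5, -3, 12, 11, -8, 39] (4 swaps)
After pass 2: [-3, 5, 11, -8, 12, 39] (3 swaps)
After pass 3: [-3, 5, -8, 11, 12, 39] (1 swaps)
Total swaps: 8


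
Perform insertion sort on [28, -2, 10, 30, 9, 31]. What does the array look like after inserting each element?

First element 28 is already 'sorted'
Insert -2: shifted 1 elements -> [-2, 28, 10, 30, 9, 31]
Insert 10: shifted 1 elements -> [-2, 10, 28, 30, 9, 31]
Insert 30: shifted 0 elements -> [-2, 10, 28, 30, 9, 31]
Insert 9: shifted 3 elements -> [-2, 9, 10, 28, 30, 31]
Insert 31: shifted 0 elements -> [-2, 9, 10, 28, 30, 31]


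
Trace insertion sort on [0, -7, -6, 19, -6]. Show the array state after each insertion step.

First element 0 is already 'sorted'
Insert -7: shifted 1 elements -> [-7, 0, -6, 19, -6]
Insert -6: shifted 1 elements -> [-7, -6, 0, 19, -6]
Insert 19: shifted 0 elements -> [-7, -6, 0, 19, -6]
Insert -6: shifted 2 elements -> [-7, -6, -6, 0, 19]


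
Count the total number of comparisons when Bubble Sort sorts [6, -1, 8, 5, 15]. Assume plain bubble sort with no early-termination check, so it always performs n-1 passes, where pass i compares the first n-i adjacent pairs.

Pass 1: compare adjacent pairs (0,1)..(3,4) = 4 comparison(s), 2 swap(s) -> [-1, 6, 5, 8, 15]
Pass 2: compare adjacent pairs (0,1)..(2,3) = 3 comparison(s), 1 swap(s) -> [-1, 5, 6, 8, 15]
Pass 3: compare adjacent pairs (0,1)..(1,2) = 2 comparison(s), 0 swap(s) -> [-1, 5, 6, 8, 15]
Pass 4: compare adjacent pairs (0,1)..(0,1) = 1 comparison(s), 0 swap(s) -> [-1, 5, 6, 8, 15]
Total comparisons: 4 + 3 + 2 + 1 = 10


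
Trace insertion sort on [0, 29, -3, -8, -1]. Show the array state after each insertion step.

First element 0 is already 'sorted'
Insert 29: shifted 0 elements -> [0, 29, -3, -8, -1]
Insert -3: shifted 2 elements -> [-3, 0, 29, -8, -1]
Insert -8: shifted 3 elements -> [-8, -3, 0, 29, -1]
Insert -1: shifted 2 elements -> [-8, -3, -1, 0, 29]


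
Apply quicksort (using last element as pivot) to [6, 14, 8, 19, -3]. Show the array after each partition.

Partition 1: pivot=-3 at index 0 -> [-3, 14, 8, 19, 6]
Partition 2: pivot=6 at index 1 -> [-3, 6, 8, 19, 14]
Partition 3: pivot=14 at index 3 -> [-3, 6, 8, 14, 19]


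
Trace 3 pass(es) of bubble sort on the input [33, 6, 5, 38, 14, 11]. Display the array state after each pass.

After pass 1: [6, 5, 33, 14, 11, 38] (4 swaps)
After pass 2: [5, 6, 14, 11, 33, 38] (3 swaps)
After pass 3: [5, 6, 11, 14, 33, 38] (1 swaps)
Total swaps: 8


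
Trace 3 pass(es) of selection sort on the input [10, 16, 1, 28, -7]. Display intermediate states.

Pass 1: Select minimum -7 at index 4, swap -> [-7, 16, 1, 28, 10]
Pass 2: Select minimum 1 at index 2, swap -> [-7, 1, 16, 28, 10]
Pass 3: Select minimum 10 at index 4, swap -> [-7, 1, 10, 28, 16]


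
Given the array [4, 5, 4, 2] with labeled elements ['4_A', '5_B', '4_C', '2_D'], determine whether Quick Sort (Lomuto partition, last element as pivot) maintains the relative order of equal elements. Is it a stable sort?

Trace Quick Sort on the labeled array (the key is the number; the letter only tracks identity):
  Partition indices 0..3 around pivot 2_D -> [2_D, 5_B, 4_C, 4_A]
  Partition indices 1..3 around pivot 4_A -> [2_D, 4_C, 4_A, 5_B]
Final order: [2_D, 4_C, 4_A, 5_B]
Equal keys:
  value 4: originally 4_A, 4_C; after sorting 4_C, 4_A -> order changed
Equal keys were reordered, so Quick Sort is not stable: partition swaps elements across long distances and can reorder equal keys. (One such input is enough; an unstable sort may happen to preserve order on other inputs, but it gives no guarantee.)
Answer: Not stable


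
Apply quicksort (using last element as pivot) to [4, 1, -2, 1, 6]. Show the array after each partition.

Partition 1: pivot=6 at index 4 -> [4, 1, -2, 1, 6]
Partition 2: pivot=1 at index 2 -> [1, -2, 1, 4, 6]
Partition 3: pivot=-2 at index 0 -> [-2, 1, 1, 4, 6]


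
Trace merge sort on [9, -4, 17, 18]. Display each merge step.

Divide and conquer:
  Merge [9] + [-4] -> [-4, 9]
  Merge [17] + [18] -> [17, 18]
  Merge [-4, 9] + [17, 18] -> [-4, 9, 17, 18]


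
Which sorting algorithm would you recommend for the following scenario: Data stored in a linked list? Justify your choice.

Best choice: Merge sort
Reason: Merge sort doesn't require random access; can be done in O(1) extra space for linked lists


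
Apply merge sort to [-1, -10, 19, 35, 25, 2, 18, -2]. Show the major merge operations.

Divide and conquer:
  Merge [-1] + [-10] -> [-10, -1]
  Merge [19] + [35] -> [19, 35]
  Merge [-10, -1] + [19, 35] -> [-10, -1, 19, 35]
  Merge [25] + [2] -> [2, 25]
  Merge [18] + [-2] -> [-2, 18]
  Merge [2, 25] + [-2, 18] -> [-2, 2, 18, 25]
  Merge [-10, -1, 19, 35] + [-2, 2, 18, 25] -> [-10, -2, -1, 2, 18, 19, 25, 35]


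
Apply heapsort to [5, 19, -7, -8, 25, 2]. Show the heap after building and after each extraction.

Build heap: [25, 19, 2, -8, 5, -7]
Extract 25: [19, 5, 2, -8, -7, 25]
Extract 19: [5, -7, 2, -8, 19, 25]
Extract 5: [2, -7, -8, 5, 19, 25]
Extract 2: [-7, -8, 2, 5, 19, 25]
Extract -7: [-8, -7, 2, 5, 19, 25]


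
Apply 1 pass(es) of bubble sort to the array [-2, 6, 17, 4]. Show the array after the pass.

After pass 1: [-2, 6, 4, 17] (1 swaps)
Total swaps: 1


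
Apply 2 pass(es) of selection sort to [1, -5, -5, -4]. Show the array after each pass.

Pass 1: Select minimum -5 at index 1, swap -> [-5, 1, -5, -4]
Pass 2: Select minimum -5 at index 2, swap -> [-5, -5, 1, -4]


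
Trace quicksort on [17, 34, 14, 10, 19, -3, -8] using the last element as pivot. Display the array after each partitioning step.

Partition 1: pivot=-8 at index 0 -> [-8, 34, 14, 10, 19, -3, 17]
Partition 2: pivot=17 at index 4 -> [-8, 14, 10, -3, 17, 34, 19]
Partition 3: pivot=-3 at index 1 -> [-8, -3, 10, 14, 17, 34, 19]
Partition 4: pivot=14 at index 3 -> [-8, -3, 10, 14, 17, 34, 19]
Partition 5: pivot=19 at index 5 -> [-8, -3, 10, 14, 17, 19, 34]
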